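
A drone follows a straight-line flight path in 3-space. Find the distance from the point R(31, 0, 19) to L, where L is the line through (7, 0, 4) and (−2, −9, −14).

A direction vector is d = (−9, −9, −18).
AP = (24, 0, 15); AP·d = -486, |AP|² = 801, |d|² = 486.
distance² = |AP|² − (AP·d)²/|d|² = 801 − 236196/486 = 315, so the distance is 3√35.

3√35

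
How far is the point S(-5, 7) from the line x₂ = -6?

d = |0·(-5) + 1·7 − (-6)| / √(0 + 1) = |13|/1 = 13.

13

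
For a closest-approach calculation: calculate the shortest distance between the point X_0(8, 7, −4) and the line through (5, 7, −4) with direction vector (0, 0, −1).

Direction vector d = (0, 0, −1).
AP = (3, 0, 0), and AP × d = (0, 3, 0).
|AP × d|² = 9 and |d|² = 1, so the distance is √9 = 3.

3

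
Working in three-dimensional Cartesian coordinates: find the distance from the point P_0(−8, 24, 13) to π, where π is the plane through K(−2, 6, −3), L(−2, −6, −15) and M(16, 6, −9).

12√19/19

KL = (0, −12, −12) and KM = (18, 0, −6), so a normal is n = KL × KM = (72, −216, 216).
Then n·(−8, 24, 13) − (−2088) = −864.
|n| = √(5184 + 46656 + 46656) = 72√19, so the distance is |-864|/(72√19) = 12/√19.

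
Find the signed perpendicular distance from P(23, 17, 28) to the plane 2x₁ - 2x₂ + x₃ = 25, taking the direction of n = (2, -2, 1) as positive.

n·P − 25 = 15.
|n| = 3, so the signed distance is 15/3 = 5.

5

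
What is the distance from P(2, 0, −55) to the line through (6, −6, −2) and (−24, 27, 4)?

A direction vector is d = (−30, 33, 6).
AP = (−4, 6, −53); AP·d = 0, |AP|² = 2861, |d|² = 2025.
distance² = |AP|² − (AP·d)²/|d|² = 2861 − 0/2025 = 2861, so the distance is √2861.

√2861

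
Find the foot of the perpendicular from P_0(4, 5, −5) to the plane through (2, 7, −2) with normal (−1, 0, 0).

(2, 5, -5)

The perpendicular from P_0 has direction n = (−1, 0, 0): r = (4, 5, −5) + λ(−1, 0, 0).
Substitute into the plane: n·(P_0 + λn) = -2 gives -4 + 1λ = -2, so λ = 2.
Foot = (4, 5, −5) + 2·(−1, 0, 0) = (2, 5, −5).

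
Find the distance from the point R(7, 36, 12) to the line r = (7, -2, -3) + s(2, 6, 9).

Direction vector d = (2, 6, 9).
AP = (0, 38, 15), and AP × d = (252, 30, -76).
|AP × d|² = 70180 and |d|² = 121, so the distance is √(70180/121) = √580 = 2√145.

2√145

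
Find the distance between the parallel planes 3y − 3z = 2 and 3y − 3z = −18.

Both planes have normal n = (0, 3, −3), |n| = 3√2. Any point on the first plane is at distance |(-18) − 2|/|n| = 20/(3√2) = 10√2/3 from the second.

10√2/3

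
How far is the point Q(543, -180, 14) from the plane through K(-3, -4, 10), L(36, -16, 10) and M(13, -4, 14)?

8

KL = (39, -12, 0) and KM = (16, 0, 4), so a normal is n = KL × KM = (-48, -156, 192).
Then n·(543, -180, 14) - 2688 = 2016.
|n| = √(2304 + 24336 + 36864) = 252, so the distance is |2016|/252 = 8.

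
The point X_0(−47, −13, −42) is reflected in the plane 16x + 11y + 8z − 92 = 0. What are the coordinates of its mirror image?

(49, 53, 6)

n = (16, 11, 8), |n|² = 441, n·X_0 − 92 = -1323, so t = -1323/441 = -3.
Foot F = X_0 − (-3)·n = (1, 20, −18); the reflection is 2F − X_0 = (49, 53, 6).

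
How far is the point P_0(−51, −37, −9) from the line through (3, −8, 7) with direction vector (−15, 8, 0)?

√2857

Direction vector d = (−15, 8, 0).
AP = (−54, −29, −16), and AP × d = (128, 240, −867).
|AP × d|² = 825673 and |d|² = 289, so the distance is √(825673/289) = √2857.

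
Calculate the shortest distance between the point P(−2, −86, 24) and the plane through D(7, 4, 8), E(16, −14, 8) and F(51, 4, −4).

DE = (9, −18, 0) and DF = (44, 0, −12), so a normal is n = DE × DF = (216, 108, 792).
Then n·(−2, −86, 24) − 8280 = 1008.
|n| = √(46656 + 11664 + 627264) = 828, so the distance is |1008|/828 = 28/23.

28/23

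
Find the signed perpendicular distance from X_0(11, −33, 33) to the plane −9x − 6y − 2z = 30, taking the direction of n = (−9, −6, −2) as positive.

3/11

n·X_0 − 30 = 3.
|n| = 11, so the signed distance is 3/11.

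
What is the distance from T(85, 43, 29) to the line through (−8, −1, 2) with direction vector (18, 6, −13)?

√6553

Direction vector d = (18, 6, −13).
AP = (93, 44, 27); AP·d = 1587, |AP|² = 11314, |d|² = 529.
distance² = |AP|² − (AP·d)²/|d|² = 11314 − 2518569/529 = 6553, so the distance is √6553.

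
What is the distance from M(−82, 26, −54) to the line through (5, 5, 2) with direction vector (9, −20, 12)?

Direction vector d = (9, −20, 12).
AP = (−87, 21, −56); AP·d = -1875, |AP|² = 11146, |d|² = 625.
distance² = |AP|² − (AP·d)²/|d|² = 11146 − 3515625/625 = 5521, so the distance is √5521.

√5521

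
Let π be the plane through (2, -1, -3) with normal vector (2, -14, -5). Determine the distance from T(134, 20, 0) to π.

3

The plane has equation n·(r − (2, -1, -3)) = 0, i.e. n·r = 33.
Then n·(134, 20, 0) - 33 = -45.
|n| = √(4 + 196 + 25) = 15, so the distance is |-45|/15 = 3.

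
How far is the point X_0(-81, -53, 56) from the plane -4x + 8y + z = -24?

d = |(-4)·(-81) + 8·(-53) + 1·56 − (-24)| / √(16 + 64 + 1) = |-20| / 9 = 20/9.

20/9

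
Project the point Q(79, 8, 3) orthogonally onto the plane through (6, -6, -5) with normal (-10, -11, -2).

(39, -36, -5)

The perpendicular from Q has direction n = (-10, -11, -2): r = (79, 8, 3) + λ(-10, -11, -2).
Substitute into the plane: n·(Q + λn) = 16 gives -884 + 225λ = 16, so λ = 4.
Foot = (79, 8, 3) + 4·(-10, -11, -2) = (39, -36, -5).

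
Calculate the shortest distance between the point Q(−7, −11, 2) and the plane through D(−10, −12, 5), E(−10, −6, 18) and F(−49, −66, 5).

1

DE = (0, 6, 13) and DF = (−39, −54, 0), so a normal is n = DE × DF = (702, −507, 234).
Then n·(−7, −11, 2) − 234 = 897.
|n| = √(492804 + 257049 + 54756) = 897, so the distance is |897|/897 = 1.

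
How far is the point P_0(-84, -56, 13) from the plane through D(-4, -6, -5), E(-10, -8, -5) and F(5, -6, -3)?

DE = (-6, -2, 0) and DF = (9, 0, 2), so a normal is n = DE × DF = (-4, 12, 18).
n = (-4, 12, 18); n·P − (-146) = 44; |n| = 22; distance = 44/22 = 2.

2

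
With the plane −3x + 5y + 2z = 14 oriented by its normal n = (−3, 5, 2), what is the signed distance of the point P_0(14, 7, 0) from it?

-21√38/38

n·P_0 − 14 = -21.
|n| = √38, so the signed distance is -21√38/38.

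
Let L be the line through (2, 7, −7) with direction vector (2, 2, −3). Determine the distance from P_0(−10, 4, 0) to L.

Direction vector d = (2, 2, −3).
AP = (−12, −3, 7), and AP × d = (−5, −22, −18).
|AP × d|² = 833 and |d|² = 17, so the distance is √(833/17) = √49 = 7.

7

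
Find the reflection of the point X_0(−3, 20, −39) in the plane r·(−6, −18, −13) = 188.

n = (−6, −18, −13), |n|² = 529, n·X_0 − 188 = -23, so t = -23/529 = -1/23.
Foot F = X_0 − (-1/23)·n = (−75/23, 442/23, −910/23); the reflection is 2F − X_0 = (−81/23, 424/23, −923/23).

(-81/23, 424/23, -923/23)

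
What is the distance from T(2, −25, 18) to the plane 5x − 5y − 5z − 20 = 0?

n = (5, −5, −5); n·P − 20 = 25; |n| = 5√3; distance = 25/(5√3) = 5√3/3.

5√3/3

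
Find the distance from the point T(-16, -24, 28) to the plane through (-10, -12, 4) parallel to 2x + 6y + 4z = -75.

3√14/7

Parallel planes share the normal n = (2, 6, 4); since (-10, -12, 4) lies on the plane, its equation is 2x + 6y + 4z = -76.
Then n·(-16, -24, 28) - (-76) = 12.
|n| = √(4 + 36 + 16) = 2√14, so the distance is |12|/(2√14) = 3√14/7.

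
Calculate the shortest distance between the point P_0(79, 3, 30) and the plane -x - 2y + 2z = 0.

25/3

d = |(-1)·79 + (-2)·3 + 2·30 − 0| / √(1 + 4 + 4) = |-25| / 3 = 25/3.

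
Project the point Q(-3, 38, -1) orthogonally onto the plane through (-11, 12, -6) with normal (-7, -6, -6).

n = (-7, -6, -6), |n|² = 121, and n·Q − 41 = -242.
t = -242/121 = -2, so the foot is Q − t·n = (-3, 38, -1) − (-2)·(-7, -6, -6) = (-17, 26, -13).

(-17, 26, -13)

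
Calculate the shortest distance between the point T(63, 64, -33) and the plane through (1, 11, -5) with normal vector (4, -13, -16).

1/3

The plane has equation n·(r − (1, 11, -5)) = 0, i.e. n·r = -59.
d = |4·63 + (-13)·64 + (-16)·(-33) − (-59)| / √(16 + 169 + 256) = |7| / 21 = 1/3.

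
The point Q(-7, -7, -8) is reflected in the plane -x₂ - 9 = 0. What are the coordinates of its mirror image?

With n = (0, -1, 0), the signed offset is (n·Q − 9)/|n|² = -2/1 = -2.
Q' = Q − 2t·n = (-7, -7, -8) − (-4)·(0, -1, 0) = (-7, -11, -8).

(-7, -11, -8)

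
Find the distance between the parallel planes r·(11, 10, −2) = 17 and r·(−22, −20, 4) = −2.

16/15

Divide the second equation by -2 to match normals: 11x + 10y − 2z = 1.
Both planes have normal n = (11, 10, −2), |n| = 15. Any point on the first plane is at distance |1 − 17|/|n| = 16/15 from the second.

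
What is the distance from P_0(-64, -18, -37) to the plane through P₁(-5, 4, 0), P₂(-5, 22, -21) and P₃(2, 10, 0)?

2

P₁P₂ = (0, 18, -21) and P₁P₃ = (7, 6, 0), so a normal is n = P₁P₂ × P₁P₃ = (126, -147, -126).
n = (126, -147, -126); n·P − (-1218) = 462; |n| = 231; distance = 462/231 = 2.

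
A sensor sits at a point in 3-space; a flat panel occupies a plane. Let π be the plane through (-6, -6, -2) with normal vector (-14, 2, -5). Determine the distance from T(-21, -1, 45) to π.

The plane has equation n·(r − (-6, -6, -2)) = 0, i.e. n·r = 82.
d = |(-14)·(-21) + 2·(-1) + (-5)·45 − 82| / √(196 + 4 + 25) = |-15| / 15 = 1.

1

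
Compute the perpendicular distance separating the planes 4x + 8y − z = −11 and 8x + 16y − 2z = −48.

Divide the second equation by 2 to match normals: 4x + 8y − z = -24.
Both planes have normal n = (4, 8, −1), |n| = 9. Any point on the first plane is at distance |(-24) − (-11)|/|n| = 13/9 from the second.

13/9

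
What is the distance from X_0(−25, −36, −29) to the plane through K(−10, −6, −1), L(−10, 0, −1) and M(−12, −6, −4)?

KL = (0, 6, 0) and KM = (−2, 0, −3), so a normal is n = KL × KM = (−18, 0, 12).
d = |(-18)·(-25) + 12·(-29) − 168| / √(324 + 0 + 144) = |-66| / (6√13) = 11√13/13.

11√13/13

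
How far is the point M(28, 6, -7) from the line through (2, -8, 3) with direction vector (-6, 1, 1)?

Direction vector d = (-6, 1, 1).
AP = (26, 14, -10), and AP × d = (24, 34, 110).
|AP × d|² = 13832 and |d|² = 38, so the distance is √(13832/38) = √364 = 2√91.

2√91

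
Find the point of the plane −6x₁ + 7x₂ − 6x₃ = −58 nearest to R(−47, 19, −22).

n = (−6, 7, −6), |n|² = 121, and n·R − (-58) = 605.
t = 605/121 = 5, so the foot is R − t·n = (−47, 19, −22) − 5·(−6, 7, −6) = (−17, −16, 8).

(-17, -16, 8)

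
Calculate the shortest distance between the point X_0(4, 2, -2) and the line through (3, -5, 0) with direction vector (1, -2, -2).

3√5

Direction vector d = (1, -2, -2).
AP = (1, 7, -2), and AP × d = (-18, 0, -9).
|AP × d|² = 405 and |d|² = 9, so the distance is √(405/9) = √45 = 3√5.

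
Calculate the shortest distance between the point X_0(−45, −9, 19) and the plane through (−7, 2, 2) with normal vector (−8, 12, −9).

The plane has equation n·(r − (−7, 2, 2)) = 0, i.e. n·r = 62.
Then n·(−45, −9, 19) − 62 = 19.
|n| = √(64 + 144 + 81) = 17, so the distance is |19|/17 = 19/17.

19/17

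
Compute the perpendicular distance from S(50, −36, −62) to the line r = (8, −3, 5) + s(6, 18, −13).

3√757

Direction vector d = (6, 18, −13).
AP = (42, −33, −67); AP·d = 529, |AP|² = 7342, |d|² = 529.
distance² = |AP|² − (AP·d)²/|d|² = 7342 − 279841/529 = 6813, so the distance is 3√757.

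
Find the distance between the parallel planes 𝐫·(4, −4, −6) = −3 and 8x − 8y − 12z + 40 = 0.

Divide the second equation by 2 to match normals: 4x − 4y − 6z = -20.
Both planes have normal n = (4, −4, −6), |n| = 2√17. Any point on the first plane is at distance |(-20) − (-3)|/|n| = 17/(2√17) = √17/2 from the second.

√17/2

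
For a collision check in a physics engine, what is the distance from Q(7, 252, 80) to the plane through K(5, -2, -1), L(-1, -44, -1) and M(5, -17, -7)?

KL = (-6, -42, 0) and KM = (0, -15, -6), so a normal is n = KL × KM = (252, -36, 90).
d = |252·7 + (-36)·252 + 90·80 − 1242| / √(63504 + 1296 + 8100) = |-1350| / 270 = 5.

5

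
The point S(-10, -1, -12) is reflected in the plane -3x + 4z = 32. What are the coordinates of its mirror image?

With n = (-3, 0, 4), the signed offset is (n·S − 32)/|n|² = -50/25 = -2.
S' = S − 2t·n = (-10, -1, -12) − (-4)·(-3, 0, 4) = (-22, -1, 4).

(-22, -1, 4)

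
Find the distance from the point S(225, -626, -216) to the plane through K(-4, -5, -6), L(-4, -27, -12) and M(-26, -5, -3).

KL = (0, -22, -6) and KM = (-22, 0, 3), so a normal is n = KL × KM = (-66, 132, -484).
Then n·(225, -626, -216) - 2508 = 4554.
|n| = √(4356 + 17424 + 234256) = 506, so the distance is |4554|/506 = 9.

9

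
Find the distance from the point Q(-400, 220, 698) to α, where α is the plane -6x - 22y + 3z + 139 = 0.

9

n = (-6, -22, 3); n·P − (-139) = -207; |n| = 23; distance = 207/23 = 9.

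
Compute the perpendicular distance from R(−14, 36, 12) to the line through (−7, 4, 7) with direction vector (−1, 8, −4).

3√41

Direction vector d = (−1, 8, −4).
AP = (−7, 32, 5); AP·d = 243, |AP|² = 1098, |d|² = 81.
distance² = |AP|² − (AP·d)²/|d|² = 1098 − 59049/81 = 369, so the distance is 3√41.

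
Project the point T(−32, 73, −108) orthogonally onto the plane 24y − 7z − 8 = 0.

The perpendicular from T has direction n = (0, 24, −7): r = (−32, 73, −108) + λ(0, 24, −7).
Substitute into the plane: n·(T + λn) = 8 gives 2508 + 625λ = 8, so λ = -4.
Foot = (−32, 73, −108) + (-4)·(0, 24, −7) = (−32, −23, −80).

(-32, -23, -80)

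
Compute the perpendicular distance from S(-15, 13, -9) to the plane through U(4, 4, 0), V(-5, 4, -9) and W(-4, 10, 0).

UV = (-9, 0, -9) and UW = (-8, 6, 0), so a normal is n = UV × UW = (54, 72, -54).
Then n·(-15, 13, -9) - 504 = 108.
|n| = √(2916 + 5184 + 2916) = 18√34, so the distance is |108|/(18√34) = 3√34/17.

3√34/17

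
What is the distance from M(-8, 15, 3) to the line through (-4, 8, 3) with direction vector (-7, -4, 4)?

√65

Direction vector d = (-7, -4, 4).
AP = (-4, 7, 0), and AP × d = (28, 16, 65).
|AP × d|² = 5265 and |d|² = 81, so the distance is √(5265/81) = √65.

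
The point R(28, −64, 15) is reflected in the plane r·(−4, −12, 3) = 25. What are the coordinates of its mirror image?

n = (−4, −12, 3), |n|² = 169, n·R − 25 = 676, so t = 676/169 = 4.
Foot F = R − 4·n = (44, −16, 3); the reflection is 2F − R = (60, 32, −9).

(60, 32, -9)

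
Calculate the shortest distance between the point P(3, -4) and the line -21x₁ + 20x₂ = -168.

25/29

d = |(-21)·3 + 20·(-4) − (-168)| / √(441 + 400) = |25|/29 = 25/29.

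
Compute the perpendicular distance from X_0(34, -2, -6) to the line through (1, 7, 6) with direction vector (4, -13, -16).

3√97

Direction vector d = (4, -13, -16).
AP = (33, -9, -12); AP·d = 441, |AP|² = 1314, |d|² = 441.
distance² = |AP|² − (AP·d)²/|d|² = 1314 − 194481/441 = 873, so the distance is 3√97.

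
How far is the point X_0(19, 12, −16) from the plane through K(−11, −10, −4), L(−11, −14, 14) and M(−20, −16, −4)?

6/11

KL = (0, −4, 18) and KM = (−9, −6, 0), so a normal is n = KL × KM = (108, −162, −36).
Then n·(19, 12, −16) − 576 = 108.
|n| = √(11664 + 26244 + 1296) = 198, so the distance is |108|/198 = 6/11.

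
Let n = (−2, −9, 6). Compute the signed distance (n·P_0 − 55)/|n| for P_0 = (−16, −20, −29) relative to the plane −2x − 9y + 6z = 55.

n·P_0 − 55 = -17.
|n| = 11, so the signed distance is -17/11.

-17/11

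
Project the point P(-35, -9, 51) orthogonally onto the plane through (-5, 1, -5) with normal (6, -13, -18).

(-23, -35, 15)

n = (6, -13, -18), |n|² = 529, and n·P − 47 = -1058.
t = -1058/529 = -2, so the foot is P − t·n = (-35, -9, 51) − (-2)·(6, -13, -18) = (-23, -35, 15).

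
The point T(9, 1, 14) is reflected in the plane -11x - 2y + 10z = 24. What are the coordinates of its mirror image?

n = (-11, -2, 10), |n|² = 225, n·T − 24 = 15, so t = 15/225 = 1/15.
Foot F = T − (1/15)·n = (146/15, 17/15, 40/3); the reflection is 2F − T = (157/15, 19/15, 38/3).

(157/15, 19/15, 38/3)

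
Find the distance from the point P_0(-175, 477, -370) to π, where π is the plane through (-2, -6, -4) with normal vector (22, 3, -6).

The plane has equation n·(r − (-2, -6, -4)) = 0, i.e. n·r = -38.
Then n·(-175, 477, -370) - (-38) = -161.
|n| = √(484 + 9 + 36) = 23, so the distance is |-161|/23 = 7.

7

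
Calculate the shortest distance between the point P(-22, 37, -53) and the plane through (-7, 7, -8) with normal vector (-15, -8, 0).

The plane has equation n·(r − (-7, 7, -8)) = 0, i.e. n·r = 49.
n = (-15, -8, 0); n·P − 49 = -15; |n| = 17; distance = 15/17.

15/17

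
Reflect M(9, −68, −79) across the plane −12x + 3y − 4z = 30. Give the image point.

With n = (−12, 3, −4), the signed offset is (n·M − 30)/|n|² = -26/169 = -2/13.
M' = M − 2t·n = (9, −68, −79) − (-4/13)·(−12, 3, −4) = (69/13, −872/13, −1043/13).

(69/13, -872/13, -1043/13)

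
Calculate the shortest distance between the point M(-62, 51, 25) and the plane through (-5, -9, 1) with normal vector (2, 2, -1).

6

The plane has equation n·(r − (-5, -9, 1)) = 0, i.e. n·r = -29.
d = |2·(-62) + 2·51 + (-1)·25 − (-29)| / √(4 + 4 + 1) = |-18| / 3 = 6.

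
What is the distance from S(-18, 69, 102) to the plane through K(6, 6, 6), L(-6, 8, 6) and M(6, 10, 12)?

KL = (-12, 2, 0) and KM = (0, 4, 6), so a normal is n = KL × KM = (12, 72, -48).
n = (12, 72, -48); n·P − 216 = -360; |n| = 12√53; distance = 360/(12√53) = 30/√53.

30/√53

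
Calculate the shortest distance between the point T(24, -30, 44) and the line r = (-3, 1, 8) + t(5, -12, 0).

√1465

Direction vector d = (5, -12, 0).
AP = (27, -31, 36), and AP × d = (432, 180, -169).
|AP × d|² = 247585 and |d|² = 169, so the distance is √(247585/169) = √1465.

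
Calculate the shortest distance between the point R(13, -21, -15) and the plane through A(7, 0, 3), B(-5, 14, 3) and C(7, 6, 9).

AB = (-12, 14, 0) and AC = (0, 6, 6), so a normal is n = AB × AC = (84, 72, -72).
d = |84·13 + 72·(-21) + (-72)·(-15) − 372| / √(7056 + 5184 + 5184) = |288| / 132 = 24/11.

24/11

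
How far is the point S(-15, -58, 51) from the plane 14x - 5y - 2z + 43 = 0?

n = (14, -5, -2); n·P − (-43) = 21; |n| = 15; distance = 21/15 = 7/5.

7/5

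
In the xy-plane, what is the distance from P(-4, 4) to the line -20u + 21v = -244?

d = |(-20)·(-4) + 21·4 − (-244)| / √(400 + 441) = |408|/29 = 408/29.

408/29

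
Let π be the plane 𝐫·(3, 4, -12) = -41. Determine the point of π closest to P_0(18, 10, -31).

(9, -2, 5)

The perpendicular from P_0 has direction n = (3, 4, -12): r = (18, 10, -31) + μ(3, 4, -12).
Substitute into the plane: n·(P_0 + μn) = -41 gives 466 + 169μ = -41, so μ = -3.
Foot = (18, 10, -31) + (-3)·(3, 4, -12) = (9, -2, 5).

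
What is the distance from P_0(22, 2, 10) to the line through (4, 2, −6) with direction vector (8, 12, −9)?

2√145

Direction vector d = (8, 12, −9).
AP = (18, 0, 16), and AP × d = (−192, 290, 216).
|AP × d|² = 167620 and |d|² = 289, so the distance is √(167620/289) = √580 = 2√145.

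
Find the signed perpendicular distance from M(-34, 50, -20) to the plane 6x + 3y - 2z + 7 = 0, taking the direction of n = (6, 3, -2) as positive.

-1

n·M − (-7) = -7.
|n| = 7, so the signed distance is -7/7 = -1.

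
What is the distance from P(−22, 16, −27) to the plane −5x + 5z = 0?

n = (−5, 0, 5); n·P − 0 = -25; |n| = 5√2; distance = 25/(5√2) = 5√2/2.

5/√2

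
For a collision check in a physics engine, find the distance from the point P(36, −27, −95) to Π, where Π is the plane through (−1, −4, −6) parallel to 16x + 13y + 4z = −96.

Parallel planes share the normal n = (16, 13, 4); since (−1, −4, −6) lies on the plane, its equation is 16x + 13y + 4z = -92.
Then n·(36, −27, −95) − (−92) = −63.
|n| = √(256 + 169 + 16) = 21, so the distance is |-63|/21 = 3.

3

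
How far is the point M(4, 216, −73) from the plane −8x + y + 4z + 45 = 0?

Normal vector n = (−8, 1, 4), and n·(4, 216, −73) − (−45) = −63.
|n| = √(64 + 1 + 16) = 9, so the distance is |-63|/9 = 7.

7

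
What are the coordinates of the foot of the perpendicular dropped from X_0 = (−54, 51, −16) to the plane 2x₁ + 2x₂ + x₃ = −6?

(-454/9, 491/9, -128/9)

n = (2, 2, 1), |n|² = 9, and n·X_0 − (-6) = -16.
t = -16/9, so the foot is X_0 − t·n = (−54, 51, −16) − (-16/9)·(2, 2, 1) = (−454/9, 491/9, −128/9).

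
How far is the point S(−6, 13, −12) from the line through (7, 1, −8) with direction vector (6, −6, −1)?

Direction vector d = (6, −6, −1).
AP = (−13, 12, −4); AP·d = -146, |AP|² = 329, |d|² = 73.
distance² = |AP|² − (AP·d)²/|d|² = 329 − 21316/73 = 37, so the distance is √37.

√37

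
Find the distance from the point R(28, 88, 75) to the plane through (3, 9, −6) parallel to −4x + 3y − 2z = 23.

Parallel planes share the normal n = (−4, 3, −2); since (3, 9, −6) lies on the plane, its equation is −4x + 3y − 2z = 27.
n = (−4, 3, −2); n·P − 27 = -25; |n| = √29; distance = 25/√29.

25√29/29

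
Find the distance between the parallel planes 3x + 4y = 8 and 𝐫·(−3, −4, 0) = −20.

12/5

Divide the second equation by -1 to match normals: 3x + 4y = 20.
Both planes have normal n = (3, 4, 0), |n| = 5. Any point on the first plane is at distance |20 − 8|/|n| = 12/5 from the second.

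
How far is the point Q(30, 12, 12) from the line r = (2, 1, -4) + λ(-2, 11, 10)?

6√26

Direction vector d = (-2, 11, 10).
AP = (28, 11, 16), and AP × d = (-66, -312, 330).
|AP × d|² = 210600 and |d|² = 225, so the distance is √(210600/225) = √936 = 6√26.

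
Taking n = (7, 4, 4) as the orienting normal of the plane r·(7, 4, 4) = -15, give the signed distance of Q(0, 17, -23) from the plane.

-1

n·Q − (-15) = -9.
|n| = 9, so the signed distance is -9/9 = -1.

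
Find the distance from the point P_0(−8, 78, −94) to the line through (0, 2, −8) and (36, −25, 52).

2√809

A direction vector is d = (36, −27, 60).
AP = (−8, 76, −86), and AP × d = (2238, −2616, −2520).
|AP × d|² = 18202500 and |d|² = 5625, so the distance is √(18202500/5625) = √3236 = 2√809.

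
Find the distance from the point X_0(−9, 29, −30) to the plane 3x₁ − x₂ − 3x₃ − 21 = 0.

13/√19

Normal vector n = (3, −1, −3), and n·(−9, 29, −30) − 21 = 13.
|n| = √(9 + 1 + 9) = √19, so the distance is |13|/√19 = 13/√19.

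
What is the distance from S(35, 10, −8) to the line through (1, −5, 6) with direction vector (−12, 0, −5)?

Direction vector d = (−12, 0, −5).
AP = (34, 15, −14); AP·d = -338, |AP|² = 1577, |d|² = 169.
distance² = |AP|² − (AP·d)²/|d|² = 1577 − 114244/169 = 901, so the distance is √901.

√901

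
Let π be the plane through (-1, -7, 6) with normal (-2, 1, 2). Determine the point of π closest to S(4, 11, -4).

(4/3, 37/3, -4/3)

n = (-2, 1, 2), |n|² = 9, and n·S − 7 = -12.
t = -12/9 = -4/3, so the foot is S − t·n = (4, 11, -4) − (-4/3)·(-2, 1, 2) = (4/3, 37/3, -4/3).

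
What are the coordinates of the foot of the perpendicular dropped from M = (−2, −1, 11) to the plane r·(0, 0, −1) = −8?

(-2, -1, 8)

n = (0, 0, −1), |n|² = 1, and n·M − (-8) = -3.
t = -3/1 = -3, so the foot is M − t·n = (−2, −1, 11) − (-3)·(0, 0, −1) = (−2, −1, 8).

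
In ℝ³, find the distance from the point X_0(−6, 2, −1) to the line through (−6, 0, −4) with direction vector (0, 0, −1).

2

Direction vector d = (0, 0, −1).
AP = (0, 2, 3); AP·d = -3, |AP|² = 13, |d|² = 1.
distance² = |AP|² − (AP·d)²/|d|² = 13 − 9/1 = 4, so the distance is 2.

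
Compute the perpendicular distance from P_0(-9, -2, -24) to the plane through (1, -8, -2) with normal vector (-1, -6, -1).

The plane has equation n·(r − (1, -8, -2)) = 0, i.e. n·r = 49.
Then n·(-9, -2, -24) - 49 = -4.
|n| = √(1 + 36 + 1) = √38, so the distance is |-4|/√38 = 2√38/19.

4/√38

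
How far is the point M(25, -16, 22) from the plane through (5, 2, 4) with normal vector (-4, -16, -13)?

26/21

The plane has equation n·(r − (5, 2, 4)) = 0, i.e. n·r = -104.
Then n·(25, -16, 22) - (-104) = -26.
|n| = √(16 + 256 + 169) = 21, so the distance is |-26|/21 = 26/21.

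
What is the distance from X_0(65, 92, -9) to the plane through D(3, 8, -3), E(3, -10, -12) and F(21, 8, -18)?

22/√70

DE = (0, -18, -9) and DF = (18, 0, -15), so a normal is n = DE × DF = (270, -162, 324).
d = |270·65 + (-162)·92 + 324·(-9) − (-1458)| / √(72900 + 26244 + 104976) = |1188| / (54√70) = 22/√70.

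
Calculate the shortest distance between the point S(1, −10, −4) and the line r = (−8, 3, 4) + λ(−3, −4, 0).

17

Direction vector d = (−3, −4, 0).
AP = (9, −13, −8), and AP × d = (−32, 24, −75).
|AP × d|² = 7225 and |d|² = 25, so the distance is √(7225/25) = √289 = 17.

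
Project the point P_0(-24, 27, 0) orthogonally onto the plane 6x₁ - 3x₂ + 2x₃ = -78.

The perpendicular from P_0 has direction n = (6, -3, 2): r = (-24, 27, 0) + t(6, -3, 2).
Substitute into the plane: n·(P_0 + tn) = -78 gives -225 + 49t = -78, so t = 3.
Foot = (-24, 27, 0) + 3·(6, -3, 2) = (-6, 18, 6).

(-6, 18, 6)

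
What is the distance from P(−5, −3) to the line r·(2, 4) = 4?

d = |2·(-5) + 4·(-3) − 4| / √(4 + 16) = |-26|/(2√5) = 13/√5.

13√5/5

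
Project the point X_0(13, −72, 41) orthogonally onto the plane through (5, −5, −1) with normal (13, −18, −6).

The perpendicular from X_0 has direction n = (13, −18, −6): r = (13, −72, 41) + μ(13, −18, −6).
Substitute into the plane: n·(X_0 + μn) = 161 gives 1219 + 529μ = 161, so μ = -2.
Foot = (13, −72, 41) + (-2)·(13, −18, −6) = (−13, −36, 53).

(-13, -36, 53)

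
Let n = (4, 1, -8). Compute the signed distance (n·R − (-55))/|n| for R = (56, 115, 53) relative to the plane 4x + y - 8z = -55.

n·R − (-55) = -30.
|n| = 9, so the signed distance is -30/9 = -10/3.

-10/3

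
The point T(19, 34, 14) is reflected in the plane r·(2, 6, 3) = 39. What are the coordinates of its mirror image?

(-1, -26, -16)

n = (2, 6, 3), |n|² = 49, n·T − 39 = 245, so t = 245/49 = 5.
Foot F = T − 5·n = (9, 4, -1); the reflection is 2F − T = (-1, -26, -16).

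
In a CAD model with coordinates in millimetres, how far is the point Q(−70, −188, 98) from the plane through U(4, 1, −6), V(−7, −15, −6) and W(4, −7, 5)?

3

UV = (−11, −16, 0) and UW = (0, −8, 11), so a normal is n = UV × UW = (−176, 121, 88).
Then n·(−70, −188, 98) − (−1111) = −693.
|n| = √(30976 + 14641 + 7744) = 231, so the distance is |-693|/231 = 3.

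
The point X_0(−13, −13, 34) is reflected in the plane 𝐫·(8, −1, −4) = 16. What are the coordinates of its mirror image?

With n = (8, −1, −4), the signed offset is (n·X_0 − 16)/|n|² = -243/81 = -3.
X_0' = X_0 − 2t·n = (−13, −13, 34) − (-6)·(8, −1, −4) = (35, −19, 10).

(35, -19, 10)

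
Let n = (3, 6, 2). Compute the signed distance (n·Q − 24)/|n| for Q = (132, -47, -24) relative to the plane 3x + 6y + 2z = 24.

6

n·Q − 24 = 42.
|n| = 7, so the signed distance is 42/7 = 6.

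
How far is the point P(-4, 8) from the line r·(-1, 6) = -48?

100√37/37

d = |(-1)·(-4) + 6·8 − (-48)| / √(1 + 36) = |100|/√37 = 100√37/37.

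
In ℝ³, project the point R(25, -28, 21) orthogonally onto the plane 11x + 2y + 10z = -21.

The perpendicular from R has direction n = (11, 2, 10): r = (25, -28, 21) + λ(11, 2, 10).
Substitute into the plane: n·(R + λn) = -21 gives 429 + 225λ = -21, so λ = -2.
Foot = (25, -28, 21) + (-2)·(11, 2, 10) = (3, -32, 1).

(3, -32, 1)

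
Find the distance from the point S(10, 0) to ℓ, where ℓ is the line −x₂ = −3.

3

The normal to the line is n = (0, −1) with |n| = 1.
|n·S − (-3)| = |0 − (-3)| = 3, so the distance is 3/1 = 3.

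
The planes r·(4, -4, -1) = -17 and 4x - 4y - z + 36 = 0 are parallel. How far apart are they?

19√33/33

With common normal n = (4, -4, -1) (|n| = √33), the distance is |(-17) − (-36)|/|n| = 19/√33.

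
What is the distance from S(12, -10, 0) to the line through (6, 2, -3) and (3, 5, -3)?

3√3

A direction vector is d = (-3, 3, 0).
AP = (6, -12, 3); AP·d = -54, |AP|² = 189, |d|² = 18.
distance² = |AP|² − (AP·d)²/|d|² = 189 − 2916/18 = 27, so the distance is 3√3.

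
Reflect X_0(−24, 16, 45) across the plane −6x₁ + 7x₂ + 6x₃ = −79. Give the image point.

(36, -54, -15)

n = (−6, 7, 6), |n|² = 121, n·X_0 − (-79) = 605, so t = 605/121 = 5.
Foot F = X_0 − 5·n = (6, −19, 15); the reflection is 2F − X_0 = (36, −54, −15).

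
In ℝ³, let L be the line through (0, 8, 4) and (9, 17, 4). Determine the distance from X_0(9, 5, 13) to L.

A direction vector is d = (9, 9, 0).
AP = (9, -3, 9); AP·d = 54, |AP|² = 171, |d|² = 162.
distance² = |AP|² − (AP·d)²/|d|² = 171 − 2916/162 = 153, so the distance is 3√17.

3√17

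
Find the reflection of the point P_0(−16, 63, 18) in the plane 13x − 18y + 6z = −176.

(36, -9, 42)

With n = (13, −18, 6), the signed offset is (n·P_0 − (-176))/|n|² = -1058/529 = -2.
P_0' = P_0 − 2t·n = (−16, 63, 18) − (-4)·(13, −18, 6) = (36, −9, 42).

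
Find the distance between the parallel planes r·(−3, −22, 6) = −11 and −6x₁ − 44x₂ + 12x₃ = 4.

13/23

Divide the second equation by 2 to match normals: −3x₁ − 22x₂ + 6x₃ = 2.
With common normal n = (−3, −22, 6) (|n| = 23), the distance is |(-11) − 2|/|n| = 13/23.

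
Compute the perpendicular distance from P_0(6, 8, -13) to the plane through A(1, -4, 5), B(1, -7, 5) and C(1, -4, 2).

AB = (0, -3, 0) and AC = (0, 0, -3), so a normal is n = AB × AC = (9, 0, 0).
d = |9·6 − 9| / √(81 + 0 + 0) = |45| / 9 = 5.

5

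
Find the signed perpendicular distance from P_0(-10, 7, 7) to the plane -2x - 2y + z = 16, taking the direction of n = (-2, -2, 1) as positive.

-1

n·P_0 − 16 = -3.
|n| = 3, so the signed distance is -3/3 = -1.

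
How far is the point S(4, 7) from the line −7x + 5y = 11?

d = |(-7)·4 + 5·7 − 11| / √(49 + 25) = |-4|/√74 = 4/√74.

4/√74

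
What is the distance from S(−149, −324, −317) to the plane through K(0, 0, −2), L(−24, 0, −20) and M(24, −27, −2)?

KL = (−24, 0, −18) and KM = (24, −27, 0), so a normal is n = KL × KM = (−486, −432, 648).
n = (−486, −432, 648); n·P − (-1296) = 8262; |n| = 918; distance = 8262/918 = 9.

9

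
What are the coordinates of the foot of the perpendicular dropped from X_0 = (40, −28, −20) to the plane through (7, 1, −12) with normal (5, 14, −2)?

(45, -14, -22)

The perpendicular from X_0 has direction n = (5, 14, −2): r = (40, −28, −20) + μ(5, 14, −2).
Substitute into the plane: n·(X_0 + μn) = 73 gives -152 + 225μ = 73, so μ = 1.
Foot = (40, −28, −20) + 1·(5, 14, −2) = (45, −14, −22).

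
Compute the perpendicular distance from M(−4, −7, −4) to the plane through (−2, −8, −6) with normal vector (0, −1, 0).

1

The plane has equation n·(r − (−2, −8, −6)) = 0, i.e. n·r = 8.
d = |(-1)·(-7) − 8| / √(0 + 1 + 0) = |-1| / 1 = 1.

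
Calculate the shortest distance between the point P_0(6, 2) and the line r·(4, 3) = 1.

29/5

d = |4·6 + 3·2 − 1| / √(16 + 9) = |29|/5 = 29/5.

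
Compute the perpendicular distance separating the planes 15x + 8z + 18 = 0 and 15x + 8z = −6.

12/17

Both planes have normal n = (15, 0, 8), |n| = 17. Any point on the first plane is at distance |(-6) − (-18)|/|n| = 12/17 from the second.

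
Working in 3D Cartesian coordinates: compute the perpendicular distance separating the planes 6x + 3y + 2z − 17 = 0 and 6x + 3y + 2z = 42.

25/7

With common normal n = (6, 3, 2) (|n| = 7), the distance is |17 − 42|/|n| = 25/7.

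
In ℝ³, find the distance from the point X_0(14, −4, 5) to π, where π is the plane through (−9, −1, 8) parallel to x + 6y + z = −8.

Parallel planes share the normal n = (1, 6, 1); since (−9, −1, 8) lies on the plane, its equation is x + 6y + z = -7.
Then n·(14, −4, 5) − (−7) = 2.
|n| = √(1 + 36 + 1) = √38, so the distance is |2|/√38 = 2/√38.

2/√38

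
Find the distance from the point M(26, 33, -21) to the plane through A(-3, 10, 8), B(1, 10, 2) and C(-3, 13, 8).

29/√13

AB = (4, 0, -6) and AC = (0, 3, 0), so a normal is n = AB × AC = (18, 0, 12).
n = (18, 0, 12); n·P − 42 = 174; |n| = 6√13; distance = 174/(6√13) = 29/√13.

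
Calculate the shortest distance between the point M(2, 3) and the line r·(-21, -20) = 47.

149/29

The normal to the line is n = (-21, -20) with |n| = 29.
|n·M − 47| = |-102 − 47| = 149, so the distance is 149/29.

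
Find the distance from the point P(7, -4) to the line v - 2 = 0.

d = |0·7 + 1·(-4) − 2| / √(0 + 1) = |-6|/1 = 6.

6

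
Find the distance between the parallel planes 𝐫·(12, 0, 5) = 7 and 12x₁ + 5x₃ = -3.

10/13

With common normal n = (12, 0, 5) (|n| = 13), the distance is |7 − (-3)|/|n| = 10/13.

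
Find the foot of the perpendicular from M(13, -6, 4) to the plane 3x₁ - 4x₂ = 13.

n = (3, -4, 0), |n|² = 25, and n·M − 13 = 50.
t = 50/25 = 2, so the foot is M − t·n = (13, -6, 4) − 2·(3, -4, 0) = (7, 2, 4).

(7, 2, 4)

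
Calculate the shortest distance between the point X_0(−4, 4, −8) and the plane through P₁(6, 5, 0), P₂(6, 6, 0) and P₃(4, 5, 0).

P₁P₂ = (0, 1, 0) and P₁P₃ = (−2, 0, 0), so a normal is n = P₁P₂ × P₁P₃ = (0, 0, 2).
Then n·(−4, 4, −8) − 0 = −16.
|n| = √(0 + 0 + 4) = 2, so the distance is |-16|/2 = 8.

8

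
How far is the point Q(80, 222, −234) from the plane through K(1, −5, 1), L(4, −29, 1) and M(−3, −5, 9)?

9

KL = (3, −24, 0) and KM = (−4, 0, 8), so a normal is n = KL × KM = (−192, −24, −96).
d = |(-192)·80 + (-24)·222 + (-96)·(-234) − (-168)| / √(36864 + 576 + 9216) = |1944| / 216 = 9.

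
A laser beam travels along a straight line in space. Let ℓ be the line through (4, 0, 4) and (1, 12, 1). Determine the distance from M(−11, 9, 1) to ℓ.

A direction vector is d = (−3, 12, −3).
AP = (−15, 9, −3), and AP × d = (9, −36, −153).
|AP × d|² = 24786 and |d|² = 162, so the distance is √(24786/162) = √153 = 3√17.

3√17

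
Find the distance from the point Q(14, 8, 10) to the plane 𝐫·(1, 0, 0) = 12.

2

d = |1·14 − 12| / √(1 + 0 + 0) = |2| / 1 = 2.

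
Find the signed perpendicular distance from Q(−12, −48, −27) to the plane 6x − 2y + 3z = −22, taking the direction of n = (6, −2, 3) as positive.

-5

n·Q − (-22) = -35.
|n| = 7, so the signed distance is -35/7 = -5.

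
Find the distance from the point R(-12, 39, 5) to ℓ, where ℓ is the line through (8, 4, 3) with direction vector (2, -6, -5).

Direction vector d = (2, -6, -5).
AP = (-20, 35, 2); AP·d = -260, |AP|² = 1629, |d|² = 65.
distance² = |AP|² − (AP·d)²/|d|² = 1629 − 67600/65 = 589, so the distance is √589.

√589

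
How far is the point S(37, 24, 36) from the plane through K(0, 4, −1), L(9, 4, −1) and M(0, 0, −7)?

14√13/13

KL = (9, 0, 0) and KM = (0, −4, −6), so a normal is n = KL × KM = (0, 54, −36).
d = |54·24 + (-36)·36 − 252| / √(0 + 2916 + 1296) = |-252| / (18√13) = 14√13/13.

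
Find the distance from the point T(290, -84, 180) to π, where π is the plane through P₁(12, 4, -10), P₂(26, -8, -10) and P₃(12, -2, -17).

8

P₁P₂ = (14, -12, 0) and P₁P₃ = (0, -6, -7), so a normal is n = P₁P₂ × P₁P₃ = (84, 98, -84).
d = |84·290 + 98·(-84) + (-84)·180 − 2240| / √(7056 + 9604 + 7056) = |-1232| / 154 = 8.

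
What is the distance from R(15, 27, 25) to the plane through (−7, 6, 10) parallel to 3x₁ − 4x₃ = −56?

Parallel planes share the normal n = (3, 0, −4); since (−7, 6, 10) lies on the plane, its equation is 3x₁ − 4x₃ = -61.
Then n·(15, 27, 25) − (−61) = 6.
|n| = √(9 + 0 + 16) = 5, so the distance is |6|/5 = 6/5.

6/5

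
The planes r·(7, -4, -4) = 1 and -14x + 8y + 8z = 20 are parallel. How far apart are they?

11/9

Divide the second equation by -2 to match normals: 7x - 4y - 4z = -10.
With common normal n = (7, -4, -4) (|n| = 9), the distance is |1 − (-10)|/|n| = 11/9.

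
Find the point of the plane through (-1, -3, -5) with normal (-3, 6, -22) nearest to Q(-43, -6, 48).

(-49, 6, 4)

n = (-3, 6, -22), |n|² = 529, and n·Q − 95 = -1058.
t = -1058/529 = -2, so the foot is Q − t·n = (-43, -6, 48) − (-2)·(-3, 6, -22) = (-49, 6, 4).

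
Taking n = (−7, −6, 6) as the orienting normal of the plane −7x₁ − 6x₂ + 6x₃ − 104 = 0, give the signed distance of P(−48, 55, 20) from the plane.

n·P − 104 = 22.
|n| = 11, so the signed distance is 22/11 = 2.

2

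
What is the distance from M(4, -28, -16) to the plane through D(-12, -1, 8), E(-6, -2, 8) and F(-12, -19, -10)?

DE = (6, -1, 0) and DF = (0, -18, -18), so a normal is n = DE × DF = (18, 108, -108).
Then n·(4, -28, -16) - (-1188) = -36.
|n| = √(324 + 11664 + 11664) = 18√73, so the distance is |-36|/(18√73) = 2/√73.

2√73/73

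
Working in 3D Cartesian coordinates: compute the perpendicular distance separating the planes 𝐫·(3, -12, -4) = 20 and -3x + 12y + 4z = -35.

15/13

Divide the second equation by -1 to match normals: 3x - 12y - 4z = 35.
Both planes have normal n = (3, -12, -4), |n| = 13. Any point on the first plane is at distance |35 − 20|/|n| = 15/13 from the second.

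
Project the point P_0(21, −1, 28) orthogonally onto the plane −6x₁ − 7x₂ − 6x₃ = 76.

(3, -22, 10)

n = (−6, −7, −6), |n|² = 121, and n·P_0 − 76 = -363.
t = -363/121 = -3, so the foot is P_0 − t·n = (21, −1, 28) − (-3)·(−6, −7, −6) = (3, −22, 10).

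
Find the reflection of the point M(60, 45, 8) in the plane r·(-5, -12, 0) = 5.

With n = (-5, -12, 0), the signed offset is (n·M − 5)/|n|² = -845/169 = -5.
M' = M − 2t·n = (60, 45, 8) − (-10)·(-5, -12, 0) = (10, -75, 8).

(10, -75, 8)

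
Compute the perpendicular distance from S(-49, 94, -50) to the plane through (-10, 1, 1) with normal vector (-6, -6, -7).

3

The plane has equation n·(r − (-10, 1, 1)) = 0, i.e. n·r = 47.
Then n·(-49, 94, -50) - 47 = 33.
|n| = √(36 + 36 + 49) = 11, so the distance is |33|/11 = 3.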